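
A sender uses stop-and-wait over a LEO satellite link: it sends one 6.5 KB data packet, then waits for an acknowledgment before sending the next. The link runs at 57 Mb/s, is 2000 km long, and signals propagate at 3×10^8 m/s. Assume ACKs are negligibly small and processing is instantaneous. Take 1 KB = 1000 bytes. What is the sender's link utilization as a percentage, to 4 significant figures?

t_tx = L/R = 52000/57000000 = 0.000912281 s.
t_prop = 2000000/300000000 = 0.00666667 s; RTT = 0.0133333 s.
Cycle = t_tx + RTT = 0.0142456 s.
Utilization = t_tx / cycle = 0.000912281/0.0142456 = 6.404 %.

6.404 %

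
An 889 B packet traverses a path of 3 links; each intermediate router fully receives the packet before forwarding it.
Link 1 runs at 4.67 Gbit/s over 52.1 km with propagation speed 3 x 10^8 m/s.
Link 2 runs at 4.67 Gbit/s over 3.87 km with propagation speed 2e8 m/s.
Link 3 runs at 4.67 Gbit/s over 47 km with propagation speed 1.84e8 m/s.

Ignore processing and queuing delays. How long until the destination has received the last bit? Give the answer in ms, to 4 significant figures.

L = 889 × 8 = 7112 bits.
Transmission delay per hop = L/R = 7112/4670000000 = 0.00152291 ms; 3 hops → 0.00456874 ms.
Propagation delays (d/s per hop): 0.173667, 0.01935, 0.255435 ms; sum = 0.448451 ms.
End-to-end = 0.4530 ms.

0.4530 ms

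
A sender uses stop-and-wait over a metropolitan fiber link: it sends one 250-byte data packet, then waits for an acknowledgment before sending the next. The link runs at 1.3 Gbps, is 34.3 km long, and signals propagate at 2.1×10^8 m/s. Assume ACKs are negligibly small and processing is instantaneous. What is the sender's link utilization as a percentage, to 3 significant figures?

0.469 %

t_tx = L/R = 2000/1300000000 = 1.53846e-06 s.
t_prop = 34300/210000000 = 0.000163333 s; RTT = 0.000326667 s.
Cycle = t_tx + RTT = 0.000328205 s.
Utilization = t_tx / cycle = 1.53846e-06/0.000328205 = 0.469 %.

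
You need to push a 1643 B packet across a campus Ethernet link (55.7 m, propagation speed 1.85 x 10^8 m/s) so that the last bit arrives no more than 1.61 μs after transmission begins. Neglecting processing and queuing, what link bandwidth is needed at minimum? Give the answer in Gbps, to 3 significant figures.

10.0 Gbps

L = 13144 bits.
Propagation delay = 55.7 / 185000000 = 0.301081 μs.
Transmission budget = 1.61 − 0.301081 = 1.30892 μs.
R ≥ L / t_tx = 13144 bits / 1.30892e-06 s = 10.0 Gbps.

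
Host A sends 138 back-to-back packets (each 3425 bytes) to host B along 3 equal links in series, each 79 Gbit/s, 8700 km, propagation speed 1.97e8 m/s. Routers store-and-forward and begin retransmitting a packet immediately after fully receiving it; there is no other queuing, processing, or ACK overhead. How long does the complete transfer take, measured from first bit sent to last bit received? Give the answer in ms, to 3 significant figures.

Per-hop transmission t_tx = L/R = 27400/79000000000 = 0.000346835 ms.
Per-hop propagation t_prop = 8700000/197000000 = 44.1624 ms.
Pipeline fill: first packet needs 3·t_tx to clear all hops; remaining 137 packets each add one t_tx.
Total = (3+138-1)·t_tx + 3·t_prop = 140·0.000346835 + 3·44.1624 = 133 ms.

133 ms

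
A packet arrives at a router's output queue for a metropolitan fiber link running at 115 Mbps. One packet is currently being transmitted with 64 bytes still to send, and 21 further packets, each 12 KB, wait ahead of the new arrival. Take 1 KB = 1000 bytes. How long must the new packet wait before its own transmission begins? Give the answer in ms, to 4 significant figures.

17.53 ms

Each queued packet: L/R = 96000/115000000 = 0.834783 ms.
21 queued → 17.5304 ms.
Plus remaining 512 bits of current packet: 0.00445217 ms.
Queuing delay = 17.53 ms.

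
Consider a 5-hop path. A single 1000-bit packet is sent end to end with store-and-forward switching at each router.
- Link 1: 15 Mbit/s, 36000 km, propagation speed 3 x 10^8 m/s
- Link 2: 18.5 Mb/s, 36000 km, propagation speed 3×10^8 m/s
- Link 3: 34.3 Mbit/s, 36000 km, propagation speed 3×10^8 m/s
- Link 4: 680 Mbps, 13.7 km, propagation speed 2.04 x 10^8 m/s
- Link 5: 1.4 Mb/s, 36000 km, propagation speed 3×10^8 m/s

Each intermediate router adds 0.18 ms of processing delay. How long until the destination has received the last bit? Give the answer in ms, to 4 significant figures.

481.7 ms

Transmission delays (L/R per hop): 0.0666667, 0.0540541, 0.0291545, 0.00147059, 0.714286 ms; sum = 0.865632 ms.
Propagation delays (d/s per hop): 120, 120, 120, 0.0671569, 120 ms; sum = 480.067 ms.
Processing at 4 router(s): 4 × 0.18 ms = 0.72 ms.
End-to-end = 481.7 ms.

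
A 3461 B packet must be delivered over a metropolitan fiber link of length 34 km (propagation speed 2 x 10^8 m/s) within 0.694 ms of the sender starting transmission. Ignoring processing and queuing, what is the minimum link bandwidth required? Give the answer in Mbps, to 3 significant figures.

L = 27688 bits.
Propagation delay = 34000 / 200000000 = 0.17 ms.
Transmission budget = 0.694 − 0.17 = 0.524 ms.
R ≥ L / t_tx = 27688 bits / 0.000524 s = 52.8 Mbps.

52.8 Mbps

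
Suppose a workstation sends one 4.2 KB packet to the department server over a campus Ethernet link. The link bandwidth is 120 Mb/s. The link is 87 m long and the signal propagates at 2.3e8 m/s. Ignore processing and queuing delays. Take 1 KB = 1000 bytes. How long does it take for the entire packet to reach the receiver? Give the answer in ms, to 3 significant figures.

L = 33600 bits.
Transmission delay = L/R = 33600 / 120000000 = 0.28 ms.
Propagation delay = d/s = 87 m / 2.3e+08 m/s = 0.000378261 ms.
Total = 0.280 ms.

0.280 ms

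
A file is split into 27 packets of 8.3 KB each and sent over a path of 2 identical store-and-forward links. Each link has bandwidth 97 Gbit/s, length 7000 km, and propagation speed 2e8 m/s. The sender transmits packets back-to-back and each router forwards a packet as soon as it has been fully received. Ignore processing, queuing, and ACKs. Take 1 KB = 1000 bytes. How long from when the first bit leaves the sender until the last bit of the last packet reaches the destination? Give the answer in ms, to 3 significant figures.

Per-hop transmission t_tx = L/R = 66400/97000000000 = 0.000684536 ms.
Per-hop propagation t_prop = 7000000/200000000 = 35 ms.
Pipeline fill: first packet needs 2·t_tx to clear all hops; remaining 26 packets each add one t_tx.
Total = (2+27-1)·t_tx + 2·t_prop = 28·0.000684536 + 2·35 = 70.0 ms.

70.0 ms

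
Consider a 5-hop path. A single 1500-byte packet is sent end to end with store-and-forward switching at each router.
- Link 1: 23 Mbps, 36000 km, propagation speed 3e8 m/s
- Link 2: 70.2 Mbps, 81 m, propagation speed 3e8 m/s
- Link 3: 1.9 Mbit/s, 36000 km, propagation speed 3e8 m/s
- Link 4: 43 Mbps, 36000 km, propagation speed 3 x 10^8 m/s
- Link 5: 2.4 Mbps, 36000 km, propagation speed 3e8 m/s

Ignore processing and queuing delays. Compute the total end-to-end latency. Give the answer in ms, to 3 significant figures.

492 ms

L = 1500 × 8 = 12000 bits.
Transmission delays (L/R per hop): 0.521739, 0.17094, 6.31579, 0.27907, 5 ms; sum = 12.2875 ms.
Propagation delays (d/s per hop): 120, 0.00027, 120, 120, 120 ms; sum = 480 ms.
End-to-end = 492 ms.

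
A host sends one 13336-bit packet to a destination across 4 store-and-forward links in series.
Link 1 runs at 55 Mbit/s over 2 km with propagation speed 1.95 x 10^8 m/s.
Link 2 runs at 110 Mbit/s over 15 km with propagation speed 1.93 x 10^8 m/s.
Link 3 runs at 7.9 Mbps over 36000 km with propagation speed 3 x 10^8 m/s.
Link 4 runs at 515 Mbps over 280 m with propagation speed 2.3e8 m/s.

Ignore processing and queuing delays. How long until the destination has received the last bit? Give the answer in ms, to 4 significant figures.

122.2 ms

Transmission delays (L/R per hop): 0.242473, 0.121236, 1.6881, 0.0258951 ms; sum = 2.07771 ms.
Propagation delays (d/s per hop): 0.0102564, 0.0777202, 120, 0.00121739 ms; sum = 120.089 ms.
End-to-end = 122.2 ms.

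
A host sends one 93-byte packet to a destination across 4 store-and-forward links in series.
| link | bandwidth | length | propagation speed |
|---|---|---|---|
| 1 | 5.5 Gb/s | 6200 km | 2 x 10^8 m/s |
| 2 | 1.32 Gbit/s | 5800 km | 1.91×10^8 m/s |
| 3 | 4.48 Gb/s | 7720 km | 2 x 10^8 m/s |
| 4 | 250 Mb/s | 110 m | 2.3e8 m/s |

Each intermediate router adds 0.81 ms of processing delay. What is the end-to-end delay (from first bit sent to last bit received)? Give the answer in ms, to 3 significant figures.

L = 93 × 8 = 744 bits.
Transmission delays (L/R per hop): 0.000135273, 0.000563636, 0.000166071, 0.002976 ms; sum = 0.00384098 ms.
Propagation delays (d/s per hop): 31, 30.3665, 38.6, 0.000478261 ms; sum = 99.967 ms.
Processing at 3 router(s): 3 × 0.81 ms = 2.43 ms.
End-to-end = 102 ms.

102 ms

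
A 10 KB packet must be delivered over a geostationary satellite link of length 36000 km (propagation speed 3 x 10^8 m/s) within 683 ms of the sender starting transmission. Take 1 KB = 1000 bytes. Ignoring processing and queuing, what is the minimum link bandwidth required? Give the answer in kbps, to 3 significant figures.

142 kbps

L = 80000 bits.
Propagation delay = 36000000 / 300000000 = 120 ms.
Transmission budget = 683 − 120 = 563 ms.
R ≥ L / t_tx = 80000 bits / 0.563 s = 142 kbps.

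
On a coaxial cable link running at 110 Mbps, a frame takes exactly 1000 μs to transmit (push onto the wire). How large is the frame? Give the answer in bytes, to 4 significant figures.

13750 bytes

L = R × t_tx = 110000000 b/s × 0.001 s = 110000 bits.
In bytes: 110000 / 8 = 13750 bytes.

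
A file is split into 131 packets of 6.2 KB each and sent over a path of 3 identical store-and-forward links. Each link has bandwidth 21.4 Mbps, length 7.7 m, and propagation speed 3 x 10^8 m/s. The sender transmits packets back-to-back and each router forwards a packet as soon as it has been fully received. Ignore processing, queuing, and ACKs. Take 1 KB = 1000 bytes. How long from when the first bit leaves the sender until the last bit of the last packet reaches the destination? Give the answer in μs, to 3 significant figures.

308000 μs

Per-hop transmission t_tx = L/R = 49600/21400000 = 2317.76 μs.
Per-hop propagation t_prop = 7.7/300000000 = 0.0256667 μs.
Pipeline fill: first packet needs 3·t_tx to clear all hops; remaining 130 packets each add one t_tx.
Total = (3+131-1)·t_tx + 3·t_prop = 133·2317.76 + 3·0.0256667 = 308000 μs.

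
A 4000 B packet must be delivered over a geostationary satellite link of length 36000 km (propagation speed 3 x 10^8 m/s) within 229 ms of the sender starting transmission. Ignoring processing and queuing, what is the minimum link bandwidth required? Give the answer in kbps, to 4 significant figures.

293.6 kbps

L = 32000 bits.
Propagation delay = 36000000 / 300000000 = 120 ms.
Transmission budget = 229 − 120 = 109 ms.
R ≥ L / t_tx = 32000 bits / 0.109 s = 293.6 kbps.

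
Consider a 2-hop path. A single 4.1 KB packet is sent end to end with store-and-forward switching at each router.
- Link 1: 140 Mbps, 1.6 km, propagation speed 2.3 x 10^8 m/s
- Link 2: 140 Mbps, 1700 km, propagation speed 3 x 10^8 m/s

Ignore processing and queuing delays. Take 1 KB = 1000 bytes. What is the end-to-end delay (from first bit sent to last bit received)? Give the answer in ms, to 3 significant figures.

L = 32800 bits.
Transmission delay per hop = L/R = 32800/140000000 = 0.234286 ms; 2 hops → 0.468571 ms.
Propagation delays (d/s per hop): 0.00695652, 5.66667 ms; sum = 5.67362 ms.
End-to-end = 6.14 ms.

6.14 ms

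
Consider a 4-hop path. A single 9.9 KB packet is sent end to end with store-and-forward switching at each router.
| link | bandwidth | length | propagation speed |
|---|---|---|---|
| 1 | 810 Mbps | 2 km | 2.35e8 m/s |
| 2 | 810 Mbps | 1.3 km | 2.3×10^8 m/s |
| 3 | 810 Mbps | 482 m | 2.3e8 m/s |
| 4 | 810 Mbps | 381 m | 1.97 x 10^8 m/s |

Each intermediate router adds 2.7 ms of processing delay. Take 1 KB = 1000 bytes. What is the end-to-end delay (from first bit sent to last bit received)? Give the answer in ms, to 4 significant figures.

8.509 ms

L = 79200 bits.
Transmission delay per hop = L/R = 79200/810000000 = 0.0977778 ms; 4 hops → 0.391111 ms.
Propagation delays (d/s per hop): 0.00851064, 0.00565217, 0.00209565, 0.00193401 ms; sum = 0.0181925 ms.
Processing at 3 router(s): 3 × 2.7 ms = 8.1 ms.
End-to-end = 8.509 ms.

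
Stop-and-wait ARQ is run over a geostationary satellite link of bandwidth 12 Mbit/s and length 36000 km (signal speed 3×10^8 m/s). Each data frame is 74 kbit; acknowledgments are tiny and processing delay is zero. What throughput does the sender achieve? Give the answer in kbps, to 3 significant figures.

t_tx = L/R = 74000/12000000 = 0.00616667 s.
t_prop = 36000000/300000000 = 0.12 s; RTT = 0.24 s.
Cycle = t_tx + RTT = 0.246167 s.
Throughput = L / cycle = 74000 / 0.246167 = 301 kbps.

301 kbps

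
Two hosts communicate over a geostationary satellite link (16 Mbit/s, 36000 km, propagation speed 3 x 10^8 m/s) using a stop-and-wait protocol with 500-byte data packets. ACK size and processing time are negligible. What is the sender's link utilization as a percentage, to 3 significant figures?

t_tx = L/R = 4000/16000000 = 0.00025 s.
t_prop = 36000000/300000000 = 0.12 s; RTT = 0.24 s.
Cycle = t_tx + RTT = 0.24025 s.
Utilization = t_tx / cycle = 0.00025/0.24025 = 0.104 %.

0.104 %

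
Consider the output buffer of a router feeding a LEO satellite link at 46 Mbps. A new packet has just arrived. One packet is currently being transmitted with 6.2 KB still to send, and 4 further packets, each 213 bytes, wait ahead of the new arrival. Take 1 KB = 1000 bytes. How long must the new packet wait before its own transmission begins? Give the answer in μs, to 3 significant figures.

Each queued packet: L/R = 1704/46000000 = 37.0435 μs.
4 queued → 148.174 μs.
Plus remaining 49600 bits of current packet: 1078.26 μs.
Queuing delay = 1230 μs.

1230 μs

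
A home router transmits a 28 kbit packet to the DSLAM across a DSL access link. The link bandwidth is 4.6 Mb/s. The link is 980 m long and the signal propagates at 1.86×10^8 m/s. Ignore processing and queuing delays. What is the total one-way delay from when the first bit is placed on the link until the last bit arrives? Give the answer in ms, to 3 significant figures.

6.09 ms

L = 28000 bits.
Transmission delay = L/R = 28000 / 4600000 = 6.08696 ms.
Propagation delay = d/s = 980 m / 186000000 m/s = 0.00526882 ms.
Total = 6.09 ms.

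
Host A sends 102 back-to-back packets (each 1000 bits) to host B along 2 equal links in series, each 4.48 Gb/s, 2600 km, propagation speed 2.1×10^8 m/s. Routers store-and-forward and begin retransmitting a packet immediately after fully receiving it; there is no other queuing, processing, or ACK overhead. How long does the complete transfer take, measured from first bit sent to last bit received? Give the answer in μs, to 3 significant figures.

Per-hop transmission t_tx = L/R = 1000/4480000000 = 0.223214 μs.
Per-hop propagation t_prop = 2600000/210000000 = 12381 μs.
Pipeline fill: first packet needs 2·t_tx to clear all hops; remaining 101 packets each add one t_tx.
Total = (2+102-1)·t_tx + 2·t_prop = 103·0.223214 + 2·12381 = 24800 μs.

24800 μs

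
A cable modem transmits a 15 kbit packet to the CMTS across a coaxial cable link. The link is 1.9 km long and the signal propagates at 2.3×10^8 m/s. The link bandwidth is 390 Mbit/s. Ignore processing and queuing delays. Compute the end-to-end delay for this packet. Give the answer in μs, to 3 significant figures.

46.7 μs

L = 15000 bits.
Transmission delay = L/R = 15000 / 390000000 = 38.4615 μs.
Propagation delay = d/s = 1900 m / 2.3e+08 m/s = 8.26087 μs.
Total = 46.7 μs.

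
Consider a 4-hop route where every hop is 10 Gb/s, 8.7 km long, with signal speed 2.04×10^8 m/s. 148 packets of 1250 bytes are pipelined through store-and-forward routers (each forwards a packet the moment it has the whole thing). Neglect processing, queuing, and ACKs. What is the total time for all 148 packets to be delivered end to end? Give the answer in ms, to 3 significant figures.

0.322 ms

Per-hop transmission t_tx = L/R = 10000/10000000000 = 0.001 ms.
Per-hop propagation t_prop = 8700/204000000 = 0.0426471 ms.
Pipeline fill: first packet needs 4·t_tx to clear all hops; remaining 147 packets each add one t_tx.
Total = (4+148-1)·t_tx + 4·t_prop = 151·0.001 + 4·0.0426471 = 0.322 ms.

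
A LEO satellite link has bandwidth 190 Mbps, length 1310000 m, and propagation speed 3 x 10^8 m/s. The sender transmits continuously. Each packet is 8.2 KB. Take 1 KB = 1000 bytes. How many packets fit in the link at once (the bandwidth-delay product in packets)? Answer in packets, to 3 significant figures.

12.6 packets

Propagation delay = 1310000 / 300000000 = 0.00436667 s.
BDP = R × t_prop = 190000000 × 0.00436667 = 829667 bits.
In packets of 65600 bits: 12.6 packets.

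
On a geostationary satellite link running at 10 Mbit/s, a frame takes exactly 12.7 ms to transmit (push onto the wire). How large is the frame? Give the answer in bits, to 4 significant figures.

127000 bits

L = R × t_tx = 10000000 b/s × 0.0127 s = 127000 bits.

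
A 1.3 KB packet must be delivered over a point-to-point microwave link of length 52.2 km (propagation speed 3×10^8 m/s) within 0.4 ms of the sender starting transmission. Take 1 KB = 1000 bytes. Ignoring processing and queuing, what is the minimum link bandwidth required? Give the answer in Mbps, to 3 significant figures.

L = 10400 bits.
Propagation delay = 52200 / 300000000 = 0.174 ms.
Transmission budget = 0.4 − 0.174 = 0.226 ms.
R ≥ L / t_tx = 10400 bits / 0.000226 s = 46.0 Mbps.

46.0 Mbps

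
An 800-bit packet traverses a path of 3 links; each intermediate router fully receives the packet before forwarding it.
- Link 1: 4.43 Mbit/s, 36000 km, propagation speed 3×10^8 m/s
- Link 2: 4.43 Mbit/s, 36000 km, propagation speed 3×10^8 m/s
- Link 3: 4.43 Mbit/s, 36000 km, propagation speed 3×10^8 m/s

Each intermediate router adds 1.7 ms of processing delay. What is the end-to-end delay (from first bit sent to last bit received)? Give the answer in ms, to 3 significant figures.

Transmission delay per hop = L/R = 800/4430000 = 0.180587 ms; 3 hops → 0.541761 ms.
Propagation delays (d/s per hop): 120, 120, 120 ms; sum = 360 ms.
Processing at 2 router(s): 2 × 1.7 ms = 3.4 ms.
End-to-end = 364 ms.

364 ms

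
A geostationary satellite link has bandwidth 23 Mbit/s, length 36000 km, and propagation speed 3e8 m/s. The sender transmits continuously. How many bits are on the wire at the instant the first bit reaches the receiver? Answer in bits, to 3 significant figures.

2760000 bits

Propagation delay = 36000000 / 300000000 = 0.12 s.
BDP = R × t_prop = 23000000 × 0.12 = 2760000 bits.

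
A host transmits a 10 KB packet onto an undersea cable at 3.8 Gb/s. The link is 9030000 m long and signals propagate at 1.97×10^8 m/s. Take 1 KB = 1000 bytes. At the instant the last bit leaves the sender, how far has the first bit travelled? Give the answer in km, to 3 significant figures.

4.15 km

t_tx = L/R = 80000/3800000000 = 2.10526e-05 s.
Distance = s × t_tx = 197000000 × 2.10526e-05 = 4.15 km.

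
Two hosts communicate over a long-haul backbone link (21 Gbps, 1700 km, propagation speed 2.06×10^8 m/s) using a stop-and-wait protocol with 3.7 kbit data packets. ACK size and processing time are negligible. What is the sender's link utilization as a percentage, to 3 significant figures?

0.00107 %

t_tx = L/R = 3700/21000000000 = 1.7619e-07 s.
t_prop = 1700000/206000000 = 0.00825243 s; RTT = 0.0165049 s.
Cycle = t_tx + RTT = 0.016505 s.
Utilization = t_tx / cycle = 1.7619e-07/0.016505 = 0.00107 %.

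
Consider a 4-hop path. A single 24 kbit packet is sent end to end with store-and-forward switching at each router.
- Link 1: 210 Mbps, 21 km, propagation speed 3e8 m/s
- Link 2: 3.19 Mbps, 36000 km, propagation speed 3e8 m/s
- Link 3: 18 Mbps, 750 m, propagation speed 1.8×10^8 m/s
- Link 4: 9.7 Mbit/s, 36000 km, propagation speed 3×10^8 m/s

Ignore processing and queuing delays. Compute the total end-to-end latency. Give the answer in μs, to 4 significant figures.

251500 μs

L = 24000 bits.
Transmission delays (L/R per hop): 114.286, 7523.51, 1333.33, 2474.23 μs; sum = 11445.4 μs.
Propagation delays (d/s per hop): 70, 120000, 4.16667, 120000 μs; sum = 240074 μs.
End-to-end = 251500 μs.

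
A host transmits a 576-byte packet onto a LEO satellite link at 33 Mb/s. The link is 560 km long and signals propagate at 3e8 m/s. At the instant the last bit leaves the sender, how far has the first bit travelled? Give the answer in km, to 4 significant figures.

t_tx = L/R = 4608/33000000 = 0.000139636 s.
Distance = s × t_tx = 300000000 × 0.000139636 = 41.89 km.

41.89 km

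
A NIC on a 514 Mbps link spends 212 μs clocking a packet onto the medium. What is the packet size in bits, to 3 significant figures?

109000 bits

L = R × t_tx = 514000000 b/s × 0.000212 s = 108968 bits.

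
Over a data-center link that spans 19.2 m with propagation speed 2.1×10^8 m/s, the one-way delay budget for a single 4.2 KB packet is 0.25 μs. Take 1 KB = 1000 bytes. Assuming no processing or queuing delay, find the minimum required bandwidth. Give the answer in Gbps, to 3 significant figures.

212 Gbps

L = 33600 bits.
Propagation delay = 19.2 / 210000000 = 0.0914286 μs.
Transmission budget = 0.25 − 0.0914286 = 0.158571 μs.
R ≥ L / t_tx = 33600 bits / 1.58571e-07 s = 212 Gbps.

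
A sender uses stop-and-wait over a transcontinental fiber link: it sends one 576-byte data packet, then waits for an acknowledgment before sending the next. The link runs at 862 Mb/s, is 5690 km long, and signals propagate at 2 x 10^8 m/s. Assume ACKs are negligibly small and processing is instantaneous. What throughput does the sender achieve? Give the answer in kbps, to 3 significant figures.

81.0 kbps

t_tx = L/R = 4608/862000000 = 5.34571e-06 s.
t_prop = 5690000/200000000 = 0.02845 s; RTT = 0.0569 s.
Cycle = t_tx + RTT = 0.0569053 s.
Throughput = L / cycle = 4608 / 0.0569053 = 81.0 kbps.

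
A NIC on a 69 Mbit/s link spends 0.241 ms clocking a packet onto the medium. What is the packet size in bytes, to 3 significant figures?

2080 bytes

L = R × t_tx = 69000000 b/s × 0.000241 s = 16629 bits.
In bytes: 16629 / 8 = 2080 bytes.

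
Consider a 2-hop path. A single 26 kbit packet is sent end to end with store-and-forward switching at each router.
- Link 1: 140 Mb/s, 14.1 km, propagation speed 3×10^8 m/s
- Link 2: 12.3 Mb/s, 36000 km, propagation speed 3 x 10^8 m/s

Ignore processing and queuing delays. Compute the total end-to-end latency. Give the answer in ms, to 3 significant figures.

L = 26000 bits.
Transmission delays (L/R per hop): 0.185714, 2.11382 ms; sum = 2.29954 ms.
Propagation delays (d/s per hop): 0.047, 120 ms; sum = 120.047 ms.
End-to-end = 122 ms.

122 ms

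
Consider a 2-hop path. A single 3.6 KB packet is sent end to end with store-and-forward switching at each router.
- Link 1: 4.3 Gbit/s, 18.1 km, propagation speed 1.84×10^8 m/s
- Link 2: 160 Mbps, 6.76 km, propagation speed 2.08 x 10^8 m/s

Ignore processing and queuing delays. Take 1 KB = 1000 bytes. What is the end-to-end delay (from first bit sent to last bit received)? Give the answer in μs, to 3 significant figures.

318 μs

L = 28800 bits.
Transmission delays (L/R per hop): 6.69767, 180 μs; sum = 186.698 μs.
Propagation delays (d/s per hop): 98.3696, 32.5 μs; sum = 130.87 μs.
End-to-end = 318 μs.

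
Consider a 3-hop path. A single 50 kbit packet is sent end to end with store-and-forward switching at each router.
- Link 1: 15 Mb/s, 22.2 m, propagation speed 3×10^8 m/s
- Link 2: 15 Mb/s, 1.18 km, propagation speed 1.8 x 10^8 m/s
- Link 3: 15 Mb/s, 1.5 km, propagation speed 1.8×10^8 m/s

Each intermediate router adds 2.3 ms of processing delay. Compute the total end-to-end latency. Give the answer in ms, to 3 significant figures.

L = 50000 bits.
Transmission delay per hop = L/R = 50000/15000000 = 3.33333 ms; 3 hops → 10 ms.
Propagation delays (d/s per hop): 7.4e-05, 0.00655556, 0.00833333 ms; sum = 0.0149629 ms.
Processing at 2 router(s): 2 × 2.3 ms = 4.6 ms.
End-to-end = 14.6 ms.

14.6 ms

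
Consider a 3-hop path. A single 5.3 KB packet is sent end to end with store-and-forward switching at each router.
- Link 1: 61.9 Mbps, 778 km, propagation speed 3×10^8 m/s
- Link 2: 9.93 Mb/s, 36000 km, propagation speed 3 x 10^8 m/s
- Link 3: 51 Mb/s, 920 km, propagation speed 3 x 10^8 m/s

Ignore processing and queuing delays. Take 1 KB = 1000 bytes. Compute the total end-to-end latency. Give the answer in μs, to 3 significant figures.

131000 μs

L = 42400 bits.
Transmission delays (L/R per hop): 684.976, 4269.89, 831.373 μs; sum = 5786.24 μs.
Propagation delays (d/s per hop): 2593.33, 120000, 3066.67 μs; sum = 125660 μs.
End-to-end = 131000 μs.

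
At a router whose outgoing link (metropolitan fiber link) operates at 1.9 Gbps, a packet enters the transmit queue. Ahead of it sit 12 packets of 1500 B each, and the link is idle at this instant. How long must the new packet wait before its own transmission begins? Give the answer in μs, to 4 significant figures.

75.79 μs

Each queued packet: L/R = 12000/1900000000 = 6.31579 μs.
12 queued → 75.7895 μs.
Queuing delay = 75.79 μs.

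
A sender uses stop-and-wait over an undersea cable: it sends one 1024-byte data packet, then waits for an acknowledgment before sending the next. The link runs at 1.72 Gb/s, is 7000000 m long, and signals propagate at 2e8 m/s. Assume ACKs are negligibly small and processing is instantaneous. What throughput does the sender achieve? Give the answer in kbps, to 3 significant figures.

t_tx = L/R = 8192/1720000000 = 4.76279e-06 s.
t_prop = 7000000/200000000 = 0.035 s; RTT = 0.07 s.
Cycle = t_tx + RTT = 0.0700048 s.
Throughput = L / cycle = 8192 / 0.0700048 = 117 kbps.

117 kbps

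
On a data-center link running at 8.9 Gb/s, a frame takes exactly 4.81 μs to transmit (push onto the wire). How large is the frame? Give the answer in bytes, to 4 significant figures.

5351 bytes

L = R × t_tx = 8900000000 b/s × 4.81e-06 s = 42809 bits.
In bytes: 42809 / 8 = 5351 bytes.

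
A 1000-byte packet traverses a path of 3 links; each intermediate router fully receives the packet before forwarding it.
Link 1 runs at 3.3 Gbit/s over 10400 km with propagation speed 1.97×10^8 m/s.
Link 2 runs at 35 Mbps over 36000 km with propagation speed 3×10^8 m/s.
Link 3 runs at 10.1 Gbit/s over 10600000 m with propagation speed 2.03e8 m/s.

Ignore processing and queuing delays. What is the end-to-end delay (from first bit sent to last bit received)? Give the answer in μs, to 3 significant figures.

225000 μs

L = 1000 × 8 = 8000 bits.
Transmission delays (L/R per hop): 2.42424, 228.571, 0.792079 μs; sum = 231.788 μs.
Propagation delays (d/s per hop): 52791.9, 120000, 52216.7 μs; sum = 225009 μs.
End-to-end = 225000 μs.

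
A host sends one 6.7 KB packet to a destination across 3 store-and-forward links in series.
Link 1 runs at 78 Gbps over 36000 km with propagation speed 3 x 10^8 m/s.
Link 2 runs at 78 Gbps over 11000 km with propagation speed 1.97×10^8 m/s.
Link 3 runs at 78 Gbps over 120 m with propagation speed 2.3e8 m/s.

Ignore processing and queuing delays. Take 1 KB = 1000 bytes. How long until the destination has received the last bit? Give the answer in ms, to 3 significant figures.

L = 53600 bits.
Transmission delay per hop = L/R = 53600/78000000000 = 0.000687179 ms; 3 hops → 0.00206154 ms.
Propagation delays (d/s per hop): 120, 55.8376, 0.000521739 ms; sum = 175.838 ms.
End-to-end = 176 ms.

176 ms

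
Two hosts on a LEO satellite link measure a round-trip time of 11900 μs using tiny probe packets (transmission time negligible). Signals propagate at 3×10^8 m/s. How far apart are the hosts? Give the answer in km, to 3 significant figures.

One-way propagation = RTT/2 = 5950 μs.
d = s × t = 300000000 × 0.00595 = 1790 km.

1790 km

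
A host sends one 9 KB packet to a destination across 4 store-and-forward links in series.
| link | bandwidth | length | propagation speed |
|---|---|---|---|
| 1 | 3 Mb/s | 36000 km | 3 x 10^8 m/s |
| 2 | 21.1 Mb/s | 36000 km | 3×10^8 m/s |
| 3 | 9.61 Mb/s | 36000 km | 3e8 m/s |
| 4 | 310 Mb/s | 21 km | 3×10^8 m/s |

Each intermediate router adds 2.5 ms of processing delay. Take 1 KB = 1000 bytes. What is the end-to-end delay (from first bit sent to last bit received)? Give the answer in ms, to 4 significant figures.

L = 72000 bits.
Transmission delays (L/R per hop): 24, 3.41232, 7.4922, 0.232258 ms; sum = 35.1368 ms.
Propagation delays (d/s per hop): 120, 120, 120, 0.07 ms; sum = 360.07 ms.
Processing at 3 router(s): 3 × 2.5 ms = 7.5 ms.
End-to-end = 402.7 ms.

402.7 ms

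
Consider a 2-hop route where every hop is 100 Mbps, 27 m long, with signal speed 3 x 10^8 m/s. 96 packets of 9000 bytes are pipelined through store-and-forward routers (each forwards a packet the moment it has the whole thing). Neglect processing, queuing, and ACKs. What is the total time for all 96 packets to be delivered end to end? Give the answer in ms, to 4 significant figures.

69.84 ms

Per-hop transmission t_tx = L/R = 72000/100000000 = 0.72 ms.
Per-hop propagation t_prop = 27/300000000 = 9e-05 ms.
Pipeline fill: first packet needs 2·t_tx to clear all hops; remaining 95 packets each add one t_tx.
Total = (2+96-1)·t_tx + 2·t_prop = 97·0.72 + 2·9e-05 = 69.84 ms.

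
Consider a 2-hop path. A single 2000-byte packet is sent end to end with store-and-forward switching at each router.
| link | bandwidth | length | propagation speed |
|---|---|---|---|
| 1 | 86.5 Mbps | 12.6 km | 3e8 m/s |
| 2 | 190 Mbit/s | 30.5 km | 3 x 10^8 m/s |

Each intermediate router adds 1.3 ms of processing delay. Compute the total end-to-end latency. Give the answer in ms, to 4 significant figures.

L = 2000 × 8 = 16000 bits.
Transmission delays (L/R per hop): 0.184971, 0.0842105 ms; sum = 0.269182 ms.
Propagation delays (d/s per hop): 0.042, 0.101667 ms; sum = 0.143667 ms.
Processing at 1 router(s): 1 × 1.3 ms = 1.3 ms.
End-to-end = 1.713 ms.

1.713 ms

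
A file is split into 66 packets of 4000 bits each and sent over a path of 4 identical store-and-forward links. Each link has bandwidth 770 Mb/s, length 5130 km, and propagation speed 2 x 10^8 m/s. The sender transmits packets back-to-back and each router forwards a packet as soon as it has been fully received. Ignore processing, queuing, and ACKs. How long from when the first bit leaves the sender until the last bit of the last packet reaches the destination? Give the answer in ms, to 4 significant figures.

103.0 ms

Per-hop transmission t_tx = L/R = 4000/770000000 = 0.00519481 ms.
Per-hop propagation t_prop = 5130000/200000000 = 25.65 ms.
Pipeline fill: first packet needs 4·t_tx to clear all hops; remaining 65 packets each add one t_tx.
Total = (4+66-1)·t_tx + 4·t_prop = 69·0.00519481 + 4·25.65 = 103.0 ms.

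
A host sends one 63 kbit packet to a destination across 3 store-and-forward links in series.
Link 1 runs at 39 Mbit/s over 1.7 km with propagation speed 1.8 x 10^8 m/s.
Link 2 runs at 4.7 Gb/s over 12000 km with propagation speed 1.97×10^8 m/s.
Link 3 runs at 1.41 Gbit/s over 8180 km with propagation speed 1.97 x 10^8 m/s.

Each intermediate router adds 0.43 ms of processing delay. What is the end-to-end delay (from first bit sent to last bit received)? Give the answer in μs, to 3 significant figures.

L = 63000 bits.
Transmission delays (L/R per hop): 1615.38, 13.4043, 44.6809 μs; sum = 1673.47 μs.
Propagation delays (d/s per hop): 9.44444, 60913.7, 41522.8 μs; sum = 102446 μs.
Processing at 2 router(s): 2 × 0.43 ms = 860 μs.
End-to-end = 105000 μs.

105000 μs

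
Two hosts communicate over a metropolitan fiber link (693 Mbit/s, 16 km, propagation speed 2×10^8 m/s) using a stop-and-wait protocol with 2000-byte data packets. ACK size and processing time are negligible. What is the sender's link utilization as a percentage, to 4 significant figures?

12.61 %

t_tx = L/R = 16000/693000000 = 2.3088e-05 s.
t_prop = 16000/200000000 = 8e-05 s; RTT = 0.00016 s.
Cycle = t_tx + RTT = 0.000183088 s.
Utilization = t_tx / cycle = 2.3088e-05/0.000183088 = 12.61 %.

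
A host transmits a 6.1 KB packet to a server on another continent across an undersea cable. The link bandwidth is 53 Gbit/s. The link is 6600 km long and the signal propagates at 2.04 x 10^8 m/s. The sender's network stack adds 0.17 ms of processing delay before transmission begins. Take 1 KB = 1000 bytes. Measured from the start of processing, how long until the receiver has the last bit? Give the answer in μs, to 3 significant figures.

32500 μs

L = 48800 bits.
Transmission delay = L/R = 48800 / 53000000000 = 0.920755 μs.
Propagation delay = d/s = 6600000 m / 204000000 m/s = 32352.9 μs.
Plus processing delay 0.17 ms = 170 μs.
Total = 32500 μs.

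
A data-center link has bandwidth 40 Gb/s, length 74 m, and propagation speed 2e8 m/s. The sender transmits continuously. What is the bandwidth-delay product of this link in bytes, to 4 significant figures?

Propagation delay = 74 / 200000000 = 3.7e-07 s.
BDP = R × t_prop = 40000000000 × 3.7e-07 = 14800 bits.
In bytes: 14800/8 = 1850 bytes.

1850 bytes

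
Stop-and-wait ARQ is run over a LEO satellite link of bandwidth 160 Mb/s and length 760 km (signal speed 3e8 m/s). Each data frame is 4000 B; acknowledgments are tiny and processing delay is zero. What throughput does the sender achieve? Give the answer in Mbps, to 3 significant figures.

6.08 Mbps

t_tx = L/R = 32000/160000000 = 0.0002 s.
t_prop = 760000/300000000 = 0.00253333 s; RTT = 0.00506667 s.
Cycle = t_tx + RTT = 0.00526667 s.
Throughput = L / cycle = 32000 / 0.00526667 = 6.08 Mbps.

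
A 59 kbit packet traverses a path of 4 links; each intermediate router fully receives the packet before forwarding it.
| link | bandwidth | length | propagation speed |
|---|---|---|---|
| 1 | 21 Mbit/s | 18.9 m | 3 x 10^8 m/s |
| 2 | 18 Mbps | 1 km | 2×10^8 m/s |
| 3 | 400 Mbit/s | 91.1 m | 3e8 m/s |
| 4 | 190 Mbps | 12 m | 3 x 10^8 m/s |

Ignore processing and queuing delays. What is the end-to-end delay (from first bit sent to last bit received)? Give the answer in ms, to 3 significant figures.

L = 59000 bits.
Transmission delays (L/R per hop): 2.80952, 3.27778, 0.1475, 0.310526 ms; sum = 6.54533 ms.
Propagation delays (d/s per hop): 6.3e-05, 0.005, 0.000303667, 4e-05 ms; sum = 0.00540667 ms.
End-to-end = 6.55 ms.

6.55 ms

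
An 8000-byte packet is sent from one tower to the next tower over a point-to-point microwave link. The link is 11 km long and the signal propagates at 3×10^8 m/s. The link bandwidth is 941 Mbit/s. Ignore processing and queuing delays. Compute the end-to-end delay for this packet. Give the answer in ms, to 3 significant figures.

L = 8000 × 8 = 64000 bits.
Transmission delay = L/R = 64000 / 941000000 = 0.0680128 ms.
Propagation delay = d/s = 11000 m / 300000000 m/s = 0.0366667 ms.
Total = 0.105 ms.

0.105 ms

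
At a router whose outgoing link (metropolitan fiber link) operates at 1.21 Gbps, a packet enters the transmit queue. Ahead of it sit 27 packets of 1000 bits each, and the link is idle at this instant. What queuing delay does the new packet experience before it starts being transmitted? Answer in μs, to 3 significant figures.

Each queued packet: L/R = 1000/1210000000 = 0.826446 μs.
27 queued → 22.314 μs.
Queuing delay = 22.3 μs.

22.3 μs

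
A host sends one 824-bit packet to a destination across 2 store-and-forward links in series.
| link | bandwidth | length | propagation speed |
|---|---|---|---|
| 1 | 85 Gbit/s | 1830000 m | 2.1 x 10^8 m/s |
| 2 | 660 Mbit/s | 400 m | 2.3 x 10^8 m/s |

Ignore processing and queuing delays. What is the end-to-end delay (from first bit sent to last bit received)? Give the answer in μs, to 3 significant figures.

8720 μs

Transmission delays (L/R per hop): 0.00969412, 1.24848 μs; sum = 1.25818 μs.
Propagation delays (d/s per hop): 8714.29, 1.73913 μs; sum = 8716.02 μs.
End-to-end = 8720 μs.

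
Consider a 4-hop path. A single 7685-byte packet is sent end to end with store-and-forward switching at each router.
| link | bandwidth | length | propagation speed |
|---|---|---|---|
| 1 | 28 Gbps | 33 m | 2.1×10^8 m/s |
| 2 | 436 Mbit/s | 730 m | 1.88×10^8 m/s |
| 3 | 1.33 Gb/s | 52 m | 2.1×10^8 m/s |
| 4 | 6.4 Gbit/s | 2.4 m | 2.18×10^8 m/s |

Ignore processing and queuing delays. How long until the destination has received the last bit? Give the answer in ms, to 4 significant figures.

0.2033 ms

L = 7685 × 8 = 61480 bits.
Transmission delays (L/R per hop): 0.00219571, 0.141009, 0.0462256, 0.00960625 ms; sum = 0.199037 ms.
Propagation delays (d/s per hop): 0.000157143, 0.00388298, 0.000247619, 1.10092e-05 ms; sum = 0.00429875 ms.
End-to-end = 0.2033 ms.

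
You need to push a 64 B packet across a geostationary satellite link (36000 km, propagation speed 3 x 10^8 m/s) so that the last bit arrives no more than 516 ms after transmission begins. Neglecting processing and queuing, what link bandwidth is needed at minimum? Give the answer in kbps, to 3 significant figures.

L = 512 bits.
Propagation delay = 36000000 / 300000000 = 120 ms.
Transmission budget = 516 − 120 = 396 ms.
R ≥ L / t_tx = 512 bits / 0.396 s = 1.29 kbps.

1.29 kbps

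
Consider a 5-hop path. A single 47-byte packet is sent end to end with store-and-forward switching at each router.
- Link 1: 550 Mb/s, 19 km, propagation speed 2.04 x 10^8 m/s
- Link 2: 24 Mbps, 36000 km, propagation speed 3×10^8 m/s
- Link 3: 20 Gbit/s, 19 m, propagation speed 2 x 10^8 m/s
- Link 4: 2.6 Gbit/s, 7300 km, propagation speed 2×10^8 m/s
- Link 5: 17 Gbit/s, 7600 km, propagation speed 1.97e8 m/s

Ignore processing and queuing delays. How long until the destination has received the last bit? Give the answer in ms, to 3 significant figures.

195 ms

L = 47 × 8 = 376 bits.
Transmission delays (L/R per hop): 0.000683636, 0.0156667, 1.88e-05, 0.000144615, 2.21176e-05 ms; sum = 0.0165358 ms.
Propagation delays (d/s per hop): 0.0931373, 120, 9.5e-05, 36.5, 38.5787 ms; sum = 195.172 ms.
End-to-end = 195 ms.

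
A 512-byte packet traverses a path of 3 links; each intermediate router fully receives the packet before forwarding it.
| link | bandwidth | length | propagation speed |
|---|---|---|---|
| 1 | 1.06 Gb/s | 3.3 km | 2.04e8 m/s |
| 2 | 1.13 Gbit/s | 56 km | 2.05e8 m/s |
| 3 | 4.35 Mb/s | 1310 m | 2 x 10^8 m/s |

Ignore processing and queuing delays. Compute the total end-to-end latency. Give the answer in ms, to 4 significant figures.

1.245 ms

L = 512 × 8 = 4096 bits.
Transmission delays (L/R per hop): 0.00386415, 0.00362478, 0.941609 ms; sum = 0.949098 ms.
Propagation delays (d/s per hop): 0.0161765, 0.273171, 0.00655 ms; sum = 0.295897 ms.
End-to-end = 1.245 ms.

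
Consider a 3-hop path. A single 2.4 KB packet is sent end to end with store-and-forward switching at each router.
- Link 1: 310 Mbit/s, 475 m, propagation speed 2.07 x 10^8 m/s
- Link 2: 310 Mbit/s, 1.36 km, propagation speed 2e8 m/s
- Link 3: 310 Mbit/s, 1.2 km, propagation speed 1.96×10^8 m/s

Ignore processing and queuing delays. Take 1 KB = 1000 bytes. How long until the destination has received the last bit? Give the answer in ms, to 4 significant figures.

0.2010 ms

L = 19200 bits.
Transmission delay per hop = L/R = 19200/310000000 = 0.0619355 ms; 3 hops → 0.185806 ms.
Propagation delays (d/s per hop): 0.00229469, 0.0068, 0.00612245 ms; sum = 0.0152171 ms.
End-to-end = 0.2010 ms.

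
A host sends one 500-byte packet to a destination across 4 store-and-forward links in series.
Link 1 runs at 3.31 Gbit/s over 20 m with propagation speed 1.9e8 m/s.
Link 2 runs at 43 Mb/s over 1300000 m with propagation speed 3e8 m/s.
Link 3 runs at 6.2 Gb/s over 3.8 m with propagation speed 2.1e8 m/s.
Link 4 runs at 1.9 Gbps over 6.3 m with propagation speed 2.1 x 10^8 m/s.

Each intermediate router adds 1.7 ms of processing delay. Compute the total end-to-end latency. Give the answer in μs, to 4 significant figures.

9530 μs

L = 500 × 8 = 4000 bits.
Transmission delays (L/R per hop): 1.20846, 93.0233, 0.645161, 2.10526 μs; sum = 96.9821 μs.
Propagation delays (d/s per hop): 0.105263, 4333.33, 0.0180952, 0.03 μs; sum = 4333.49 μs.
Processing at 3 router(s): 3 × 1.7 ms = 5100 μs.
End-to-end = 9530 μs.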